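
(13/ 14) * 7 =13/ 2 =6.50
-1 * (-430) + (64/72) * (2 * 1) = 3886/9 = 431.78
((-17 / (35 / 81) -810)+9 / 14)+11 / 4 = -16919 / 20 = -845.95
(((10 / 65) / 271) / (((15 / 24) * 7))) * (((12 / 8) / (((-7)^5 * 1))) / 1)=-24 / 2072387135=-0.00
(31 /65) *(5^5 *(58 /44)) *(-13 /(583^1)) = -561875 /12826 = -43.81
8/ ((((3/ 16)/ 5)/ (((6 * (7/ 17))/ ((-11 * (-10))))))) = 4.79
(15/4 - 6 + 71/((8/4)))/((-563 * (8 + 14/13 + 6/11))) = -0.01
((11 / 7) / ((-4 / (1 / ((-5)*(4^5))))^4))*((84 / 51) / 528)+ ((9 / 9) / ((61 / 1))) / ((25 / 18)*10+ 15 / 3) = 1899956092796928061 / 2189171631367127040000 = 0.00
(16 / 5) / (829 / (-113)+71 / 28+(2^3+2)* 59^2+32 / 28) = 50624 / 550636335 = 0.00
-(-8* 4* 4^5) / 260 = 8192 / 65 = 126.03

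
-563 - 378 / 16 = -4693 / 8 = -586.62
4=4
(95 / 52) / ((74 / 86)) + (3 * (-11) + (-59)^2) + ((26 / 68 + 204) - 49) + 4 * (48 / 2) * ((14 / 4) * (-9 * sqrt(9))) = -5466.49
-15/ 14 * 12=-90/ 7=-12.86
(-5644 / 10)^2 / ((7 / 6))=47782104 / 175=273040.59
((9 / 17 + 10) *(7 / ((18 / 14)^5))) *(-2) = -42118342 / 1003833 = -41.96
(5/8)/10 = 1/16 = 0.06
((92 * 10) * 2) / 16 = 115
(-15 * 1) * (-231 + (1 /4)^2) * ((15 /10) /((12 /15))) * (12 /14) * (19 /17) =47388375 /7616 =6222.21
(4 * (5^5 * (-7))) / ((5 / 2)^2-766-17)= 350000 / 3107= 112.65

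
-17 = -17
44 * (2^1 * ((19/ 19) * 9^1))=792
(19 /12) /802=19 /9624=0.00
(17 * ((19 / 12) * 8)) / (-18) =-323 / 27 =-11.96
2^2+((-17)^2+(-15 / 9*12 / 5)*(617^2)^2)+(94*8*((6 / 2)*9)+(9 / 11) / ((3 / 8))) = -6376660821133 / 11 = -579696438284.82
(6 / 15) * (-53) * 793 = -84058 / 5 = -16811.60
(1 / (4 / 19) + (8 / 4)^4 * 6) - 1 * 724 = -2493 / 4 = -623.25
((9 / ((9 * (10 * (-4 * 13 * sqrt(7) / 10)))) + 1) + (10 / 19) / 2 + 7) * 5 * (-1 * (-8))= 6280 / 19 - 10 * sqrt(7) / 91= 330.24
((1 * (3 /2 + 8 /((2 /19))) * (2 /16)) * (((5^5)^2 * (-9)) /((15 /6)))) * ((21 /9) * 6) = -19072265625 /4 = -4768066406.25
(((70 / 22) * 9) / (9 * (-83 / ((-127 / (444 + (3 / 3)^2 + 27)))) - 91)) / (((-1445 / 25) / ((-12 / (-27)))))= -0.00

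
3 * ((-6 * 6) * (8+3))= -1188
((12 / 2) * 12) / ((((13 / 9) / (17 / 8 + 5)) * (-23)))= -4617 / 299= -15.44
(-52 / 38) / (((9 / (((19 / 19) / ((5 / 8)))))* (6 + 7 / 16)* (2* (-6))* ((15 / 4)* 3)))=3328 / 11888775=0.00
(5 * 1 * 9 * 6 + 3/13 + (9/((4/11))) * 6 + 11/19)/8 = 207139/3952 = 52.41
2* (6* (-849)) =-10188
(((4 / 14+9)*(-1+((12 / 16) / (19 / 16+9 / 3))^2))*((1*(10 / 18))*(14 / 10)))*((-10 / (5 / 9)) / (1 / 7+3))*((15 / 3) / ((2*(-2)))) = -898625 / 17956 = -50.05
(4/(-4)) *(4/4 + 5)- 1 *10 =-16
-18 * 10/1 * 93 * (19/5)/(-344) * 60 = 477090/43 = 11095.12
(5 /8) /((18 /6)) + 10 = 245 /24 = 10.21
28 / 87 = 0.32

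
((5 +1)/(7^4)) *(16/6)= 16/2401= 0.01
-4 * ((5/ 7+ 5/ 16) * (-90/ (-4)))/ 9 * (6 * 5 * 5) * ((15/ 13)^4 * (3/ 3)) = -2183203125/ 799708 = -2730.00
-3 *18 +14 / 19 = -1012 / 19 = -53.26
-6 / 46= -3 / 23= -0.13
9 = 9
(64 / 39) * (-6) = -128 / 13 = -9.85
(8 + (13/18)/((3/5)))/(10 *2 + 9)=0.32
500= 500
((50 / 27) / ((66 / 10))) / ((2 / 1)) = 125 / 891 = 0.14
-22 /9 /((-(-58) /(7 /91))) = -11 /3393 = -0.00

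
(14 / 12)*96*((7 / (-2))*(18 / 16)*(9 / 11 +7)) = -37926 / 11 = -3447.82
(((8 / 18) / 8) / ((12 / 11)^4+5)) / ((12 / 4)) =14641 / 5072814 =0.00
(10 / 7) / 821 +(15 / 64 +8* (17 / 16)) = 3213213 / 367808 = 8.74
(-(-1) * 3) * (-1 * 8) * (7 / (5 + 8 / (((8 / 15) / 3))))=-84 / 25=-3.36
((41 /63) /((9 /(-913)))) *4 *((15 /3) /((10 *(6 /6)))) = -74866 /567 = -132.04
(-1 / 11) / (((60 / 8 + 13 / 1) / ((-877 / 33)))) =1754 / 14883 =0.12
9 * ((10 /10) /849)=3 /283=0.01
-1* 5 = -5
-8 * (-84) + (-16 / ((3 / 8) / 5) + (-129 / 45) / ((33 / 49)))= 224933 / 495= 454.41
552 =552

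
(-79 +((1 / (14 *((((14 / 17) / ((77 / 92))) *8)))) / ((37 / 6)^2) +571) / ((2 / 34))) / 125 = 77.02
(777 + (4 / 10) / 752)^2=2133822699121 / 3534400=603729.83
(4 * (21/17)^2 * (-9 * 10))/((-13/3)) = 476280/3757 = 126.77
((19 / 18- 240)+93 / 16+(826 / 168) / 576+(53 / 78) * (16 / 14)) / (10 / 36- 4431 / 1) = 146144311 / 2786888832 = 0.05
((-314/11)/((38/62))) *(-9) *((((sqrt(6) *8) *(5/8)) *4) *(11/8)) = 219015 *sqrt(6)/19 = 28235.53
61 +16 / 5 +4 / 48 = 3857 / 60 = 64.28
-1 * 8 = -8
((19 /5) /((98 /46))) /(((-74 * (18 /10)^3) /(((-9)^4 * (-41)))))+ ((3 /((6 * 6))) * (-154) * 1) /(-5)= 1114.35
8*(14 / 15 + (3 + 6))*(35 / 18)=4172 / 27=154.52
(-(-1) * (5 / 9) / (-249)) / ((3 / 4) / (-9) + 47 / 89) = -356 / 70965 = -0.01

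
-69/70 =-0.99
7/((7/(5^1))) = 5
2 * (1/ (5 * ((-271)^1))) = -2/ 1355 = -0.00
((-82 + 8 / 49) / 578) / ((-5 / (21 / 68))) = 1203 / 137564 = 0.01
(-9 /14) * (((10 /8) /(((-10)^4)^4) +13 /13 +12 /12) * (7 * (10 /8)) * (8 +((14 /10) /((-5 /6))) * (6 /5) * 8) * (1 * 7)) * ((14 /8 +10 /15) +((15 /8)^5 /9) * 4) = 13335725424000000833482839 /1638400000000000000000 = 8139.48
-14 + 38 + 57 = 81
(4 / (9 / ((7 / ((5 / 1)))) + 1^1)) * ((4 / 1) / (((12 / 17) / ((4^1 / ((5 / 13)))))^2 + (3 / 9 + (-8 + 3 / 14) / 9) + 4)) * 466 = 6176688336 / 21371867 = 289.01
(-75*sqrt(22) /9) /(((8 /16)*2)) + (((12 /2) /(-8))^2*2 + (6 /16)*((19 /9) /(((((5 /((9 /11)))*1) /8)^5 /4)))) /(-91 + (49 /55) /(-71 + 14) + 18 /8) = -25*sqrt(22) /3 - 3052205944983 /20371505701250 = -39.24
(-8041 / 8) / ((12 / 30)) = -40205 / 16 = -2512.81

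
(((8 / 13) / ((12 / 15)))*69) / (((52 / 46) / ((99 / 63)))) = 87285 / 1183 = 73.78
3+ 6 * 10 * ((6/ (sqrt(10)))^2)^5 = 22676691/ 625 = 36282.71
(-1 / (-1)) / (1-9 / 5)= -5 / 4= -1.25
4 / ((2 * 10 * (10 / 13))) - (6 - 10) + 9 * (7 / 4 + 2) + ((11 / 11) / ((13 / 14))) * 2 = 52213 / 1300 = 40.16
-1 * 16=-16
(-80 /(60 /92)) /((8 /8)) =-122.67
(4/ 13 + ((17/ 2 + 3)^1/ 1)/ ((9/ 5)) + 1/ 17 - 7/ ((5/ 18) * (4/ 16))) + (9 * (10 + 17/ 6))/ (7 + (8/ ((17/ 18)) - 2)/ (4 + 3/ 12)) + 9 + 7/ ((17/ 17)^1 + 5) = -1148394487/ 16329690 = -70.33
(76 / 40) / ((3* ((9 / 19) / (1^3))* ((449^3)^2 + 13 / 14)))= 2527 / 15486021225898275645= 0.00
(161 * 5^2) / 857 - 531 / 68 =-181367 / 58276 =-3.11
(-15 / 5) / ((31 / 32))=-96 / 31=-3.10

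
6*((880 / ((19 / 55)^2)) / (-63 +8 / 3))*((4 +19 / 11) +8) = -657756000 / 65341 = -10066.51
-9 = -9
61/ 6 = 10.17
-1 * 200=-200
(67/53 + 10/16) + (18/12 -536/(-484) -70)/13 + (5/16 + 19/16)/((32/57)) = -3324181/5335616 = -0.62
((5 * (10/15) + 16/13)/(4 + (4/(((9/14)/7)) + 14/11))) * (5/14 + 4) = 179157/439894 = 0.41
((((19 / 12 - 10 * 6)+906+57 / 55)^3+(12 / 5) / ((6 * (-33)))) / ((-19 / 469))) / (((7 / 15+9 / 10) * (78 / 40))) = -82403180172610579261 / 14557359960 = -5660585463.23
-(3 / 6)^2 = -1 / 4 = -0.25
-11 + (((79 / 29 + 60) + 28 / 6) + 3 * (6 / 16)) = 40031 / 696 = 57.52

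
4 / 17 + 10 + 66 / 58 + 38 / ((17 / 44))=109.73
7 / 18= 0.39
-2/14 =-0.14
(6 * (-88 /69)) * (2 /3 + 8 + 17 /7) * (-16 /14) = 328064 /3381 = 97.03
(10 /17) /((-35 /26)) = -52 /119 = -0.44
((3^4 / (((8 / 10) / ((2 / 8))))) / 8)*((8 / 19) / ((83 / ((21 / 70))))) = 243 / 50464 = 0.00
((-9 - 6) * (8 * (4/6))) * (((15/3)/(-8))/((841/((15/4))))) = 375/1682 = 0.22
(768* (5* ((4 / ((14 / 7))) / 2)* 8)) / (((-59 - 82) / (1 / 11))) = -10240 / 517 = -19.81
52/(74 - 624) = -26/275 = -0.09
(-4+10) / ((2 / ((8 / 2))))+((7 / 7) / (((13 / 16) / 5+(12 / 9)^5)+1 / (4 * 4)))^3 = 964820726898276 / 80325199737523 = 12.01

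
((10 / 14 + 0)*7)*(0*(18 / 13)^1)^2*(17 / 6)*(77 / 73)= 0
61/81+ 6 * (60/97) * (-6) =-169043/7857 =-21.51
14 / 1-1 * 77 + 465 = 402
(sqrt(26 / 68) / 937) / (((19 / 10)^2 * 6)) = 25 * sqrt(442) / 17251107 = 0.00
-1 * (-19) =19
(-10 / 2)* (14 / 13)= -70 / 13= -5.38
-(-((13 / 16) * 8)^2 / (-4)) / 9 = -169 / 144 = -1.17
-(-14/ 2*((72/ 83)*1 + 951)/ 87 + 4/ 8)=366283/ 4814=76.09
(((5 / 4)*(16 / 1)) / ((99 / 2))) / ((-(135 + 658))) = -40 / 78507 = -0.00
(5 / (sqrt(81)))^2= 25 / 81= 0.31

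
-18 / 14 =-9 / 7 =-1.29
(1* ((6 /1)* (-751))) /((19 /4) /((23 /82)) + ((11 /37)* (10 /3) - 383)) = 23007636 /1864069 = 12.34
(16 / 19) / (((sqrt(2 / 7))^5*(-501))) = -98*sqrt(14) / 9519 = -0.04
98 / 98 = 1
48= 48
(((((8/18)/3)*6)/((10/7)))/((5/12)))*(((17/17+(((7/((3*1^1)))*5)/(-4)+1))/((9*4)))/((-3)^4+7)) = -7/16200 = -0.00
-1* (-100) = 100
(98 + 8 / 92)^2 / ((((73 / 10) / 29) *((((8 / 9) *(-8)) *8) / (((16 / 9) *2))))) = -92247840 / 38617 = -2388.79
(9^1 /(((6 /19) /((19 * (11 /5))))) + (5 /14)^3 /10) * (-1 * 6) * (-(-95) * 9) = -16769660661 /2744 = -6111392.37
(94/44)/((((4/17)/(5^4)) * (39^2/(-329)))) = -164294375/133848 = -1227.47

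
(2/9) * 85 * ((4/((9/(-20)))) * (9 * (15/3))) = -7555.56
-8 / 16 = -1 / 2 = -0.50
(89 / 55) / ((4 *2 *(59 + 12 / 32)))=89 / 26125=0.00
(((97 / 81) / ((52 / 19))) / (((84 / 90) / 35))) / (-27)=-46075 / 75816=-0.61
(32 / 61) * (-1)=-32 / 61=-0.52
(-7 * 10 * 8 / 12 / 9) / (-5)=1.04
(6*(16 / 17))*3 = 16.94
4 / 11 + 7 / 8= 109 / 88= 1.24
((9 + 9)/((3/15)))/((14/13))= 585/7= 83.57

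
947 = 947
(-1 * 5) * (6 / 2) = -15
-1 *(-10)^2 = -100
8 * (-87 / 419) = -1.66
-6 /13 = -0.46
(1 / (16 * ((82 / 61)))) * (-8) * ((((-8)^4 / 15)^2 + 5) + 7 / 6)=-2046989627 / 73800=-27736.99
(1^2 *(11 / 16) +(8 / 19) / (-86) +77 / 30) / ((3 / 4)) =637117 / 147060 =4.33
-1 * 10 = -10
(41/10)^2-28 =-1119/100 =-11.19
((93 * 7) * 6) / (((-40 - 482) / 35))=-261.90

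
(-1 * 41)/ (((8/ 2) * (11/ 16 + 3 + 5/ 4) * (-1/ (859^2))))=121012484/ 79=1531803.59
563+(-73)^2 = 5892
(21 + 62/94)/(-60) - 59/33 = -33329/15510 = -2.15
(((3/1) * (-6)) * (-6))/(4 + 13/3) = 324/25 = 12.96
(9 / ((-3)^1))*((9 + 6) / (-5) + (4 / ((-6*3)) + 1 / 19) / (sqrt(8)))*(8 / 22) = 29*sqrt(2) / 627 + 36 / 11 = 3.34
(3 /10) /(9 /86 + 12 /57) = 2451 /2575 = 0.95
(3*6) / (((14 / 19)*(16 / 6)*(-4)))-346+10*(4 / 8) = -76897 / 224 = -343.29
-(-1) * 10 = 10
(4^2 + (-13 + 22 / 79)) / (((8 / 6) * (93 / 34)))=4403 / 4898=0.90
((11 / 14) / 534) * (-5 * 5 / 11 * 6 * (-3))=75 / 1246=0.06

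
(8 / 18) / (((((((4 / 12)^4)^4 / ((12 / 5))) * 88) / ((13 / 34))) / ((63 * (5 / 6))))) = 3917251611 / 374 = 10473934.79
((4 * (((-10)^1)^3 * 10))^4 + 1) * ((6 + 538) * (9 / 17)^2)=6635520000000000002592 / 17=390324705882352941328.94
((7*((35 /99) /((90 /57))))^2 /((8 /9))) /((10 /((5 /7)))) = 123823 /627264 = 0.20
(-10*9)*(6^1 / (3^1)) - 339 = -519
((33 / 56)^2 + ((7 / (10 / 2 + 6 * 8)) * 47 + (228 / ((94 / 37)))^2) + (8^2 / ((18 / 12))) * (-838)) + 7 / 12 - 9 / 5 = -152525947048789 / 5507302080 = -27695.22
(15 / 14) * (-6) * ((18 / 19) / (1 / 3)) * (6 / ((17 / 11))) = -70.93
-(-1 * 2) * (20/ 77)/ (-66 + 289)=40/ 17171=0.00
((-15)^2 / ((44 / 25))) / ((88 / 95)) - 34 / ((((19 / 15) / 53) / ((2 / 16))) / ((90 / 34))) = -24477075 / 73568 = -332.71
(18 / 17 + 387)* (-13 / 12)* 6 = -85761 / 34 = -2522.38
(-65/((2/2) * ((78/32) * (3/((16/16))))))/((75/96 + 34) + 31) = -512/3789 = -0.14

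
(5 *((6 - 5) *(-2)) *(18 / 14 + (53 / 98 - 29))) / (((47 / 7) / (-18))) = -239670 / 329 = -728.48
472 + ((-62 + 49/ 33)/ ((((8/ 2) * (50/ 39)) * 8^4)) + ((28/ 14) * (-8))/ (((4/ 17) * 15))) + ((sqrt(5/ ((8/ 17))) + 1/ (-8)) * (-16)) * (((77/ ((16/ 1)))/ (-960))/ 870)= 77 * sqrt(170)/ 3340800 + 219887779127/ 470384640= 467.46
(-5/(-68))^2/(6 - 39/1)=-25/152592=-0.00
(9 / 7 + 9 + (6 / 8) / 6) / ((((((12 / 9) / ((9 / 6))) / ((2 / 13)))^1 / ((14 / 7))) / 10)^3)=53125875 / 123032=431.81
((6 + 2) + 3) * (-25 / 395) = -0.70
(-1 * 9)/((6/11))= -16.50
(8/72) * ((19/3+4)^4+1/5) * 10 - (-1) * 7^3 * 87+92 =31056529/729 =42601.55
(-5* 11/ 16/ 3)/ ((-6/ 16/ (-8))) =-220/ 9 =-24.44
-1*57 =-57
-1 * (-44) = 44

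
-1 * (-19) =19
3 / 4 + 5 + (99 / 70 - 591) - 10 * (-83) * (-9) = -1127537 / 140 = -8053.84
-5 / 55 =-1 / 11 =-0.09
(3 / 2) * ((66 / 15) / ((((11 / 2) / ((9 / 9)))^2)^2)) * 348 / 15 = 5568 / 33275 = 0.17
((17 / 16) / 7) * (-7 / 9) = -17 / 144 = -0.12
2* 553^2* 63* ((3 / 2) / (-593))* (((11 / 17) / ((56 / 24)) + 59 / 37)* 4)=-272211600024 / 372997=-729795.68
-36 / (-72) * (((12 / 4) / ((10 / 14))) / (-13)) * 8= -84 / 65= -1.29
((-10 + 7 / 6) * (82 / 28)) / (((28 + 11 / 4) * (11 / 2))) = -106 / 693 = -0.15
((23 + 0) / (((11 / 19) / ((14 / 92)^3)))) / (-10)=-6517 / 465520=-0.01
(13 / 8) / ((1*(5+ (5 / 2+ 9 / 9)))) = 13 / 68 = 0.19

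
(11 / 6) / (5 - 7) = -11 / 12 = -0.92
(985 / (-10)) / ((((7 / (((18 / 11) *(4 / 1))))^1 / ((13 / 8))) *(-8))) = 23049 / 1232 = 18.71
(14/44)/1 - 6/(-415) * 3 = 3301/9130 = 0.36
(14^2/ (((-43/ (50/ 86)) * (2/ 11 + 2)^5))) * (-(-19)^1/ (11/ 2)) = -0.19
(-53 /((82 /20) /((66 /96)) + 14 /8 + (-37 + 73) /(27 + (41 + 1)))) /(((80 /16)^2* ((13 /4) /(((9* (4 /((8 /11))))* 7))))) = -10619928 /386945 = -27.45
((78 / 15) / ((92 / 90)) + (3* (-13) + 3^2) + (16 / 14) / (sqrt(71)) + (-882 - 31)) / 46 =-10786 / 529 + 4* sqrt(71) / 11431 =-20.39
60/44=15/11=1.36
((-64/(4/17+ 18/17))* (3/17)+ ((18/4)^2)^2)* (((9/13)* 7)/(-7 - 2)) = -494445/2288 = -216.10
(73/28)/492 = 73/13776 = 0.01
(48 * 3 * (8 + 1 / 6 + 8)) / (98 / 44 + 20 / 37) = 631664 / 751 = 841.10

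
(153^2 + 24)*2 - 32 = 46834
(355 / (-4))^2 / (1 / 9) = 1134225 / 16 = 70889.06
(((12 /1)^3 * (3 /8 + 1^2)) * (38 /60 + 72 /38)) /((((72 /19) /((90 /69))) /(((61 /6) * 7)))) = 6768377 /46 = 147138.63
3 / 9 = 1 / 3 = 0.33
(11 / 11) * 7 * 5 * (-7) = -245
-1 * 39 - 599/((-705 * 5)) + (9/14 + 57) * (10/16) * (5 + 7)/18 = -2923931/197400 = -14.81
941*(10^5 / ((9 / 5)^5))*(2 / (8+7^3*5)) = 588125000000 / 101741427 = 5780.59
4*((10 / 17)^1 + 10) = 720 / 17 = 42.35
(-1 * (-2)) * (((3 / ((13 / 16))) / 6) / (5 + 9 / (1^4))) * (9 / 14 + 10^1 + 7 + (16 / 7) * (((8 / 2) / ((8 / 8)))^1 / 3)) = 3476 / 1911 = 1.82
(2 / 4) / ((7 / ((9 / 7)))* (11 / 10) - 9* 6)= -45 / 4321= -0.01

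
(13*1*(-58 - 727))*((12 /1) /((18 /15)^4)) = -6378125 /108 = -59056.71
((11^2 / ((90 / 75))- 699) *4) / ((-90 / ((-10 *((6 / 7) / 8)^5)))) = -32301 / 8605184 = -0.00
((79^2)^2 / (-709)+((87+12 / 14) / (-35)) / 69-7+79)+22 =-43821660314 / 799043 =-54842.68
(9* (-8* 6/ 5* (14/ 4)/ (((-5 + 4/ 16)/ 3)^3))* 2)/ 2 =2612736/ 34295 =76.18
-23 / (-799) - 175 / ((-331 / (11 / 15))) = 330454 / 793407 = 0.42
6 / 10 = 3 / 5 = 0.60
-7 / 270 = -0.03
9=9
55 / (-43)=-55 / 43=-1.28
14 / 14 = 1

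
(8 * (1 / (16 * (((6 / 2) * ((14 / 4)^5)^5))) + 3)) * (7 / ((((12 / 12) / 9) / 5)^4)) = 131981268204229128645278025000 / 191581231380566414401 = 688905000.00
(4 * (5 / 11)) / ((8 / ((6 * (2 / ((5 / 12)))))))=72 / 11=6.55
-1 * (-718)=718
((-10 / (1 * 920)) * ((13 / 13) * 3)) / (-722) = 3 / 66424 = 0.00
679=679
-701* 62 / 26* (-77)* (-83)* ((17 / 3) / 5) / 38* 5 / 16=-2361007957 / 23712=-99570.17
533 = 533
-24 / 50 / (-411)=4 / 3425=0.00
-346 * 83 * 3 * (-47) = 4049238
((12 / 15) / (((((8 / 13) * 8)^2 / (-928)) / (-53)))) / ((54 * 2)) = 259753 / 17280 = 15.03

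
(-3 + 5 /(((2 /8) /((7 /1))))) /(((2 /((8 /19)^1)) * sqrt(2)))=274 * sqrt(2) /19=20.39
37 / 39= 0.95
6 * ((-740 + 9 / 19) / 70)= -42153 / 665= -63.39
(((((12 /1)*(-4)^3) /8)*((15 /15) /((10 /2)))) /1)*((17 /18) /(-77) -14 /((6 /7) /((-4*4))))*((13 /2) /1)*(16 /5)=-104361.18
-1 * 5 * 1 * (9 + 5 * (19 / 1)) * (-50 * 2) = 52000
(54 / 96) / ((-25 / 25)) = -0.56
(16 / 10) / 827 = 8 / 4135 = 0.00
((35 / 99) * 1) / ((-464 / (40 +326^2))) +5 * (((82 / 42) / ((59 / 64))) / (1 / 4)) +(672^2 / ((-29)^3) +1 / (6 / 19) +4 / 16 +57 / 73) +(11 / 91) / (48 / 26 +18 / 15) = -366937802327 / 6932865918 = -52.93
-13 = -13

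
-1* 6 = -6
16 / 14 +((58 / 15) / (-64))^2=1849087 / 1612800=1.15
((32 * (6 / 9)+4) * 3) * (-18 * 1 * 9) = -12312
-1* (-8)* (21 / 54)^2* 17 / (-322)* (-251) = 29869 / 1863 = 16.03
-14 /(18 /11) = -77 /9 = -8.56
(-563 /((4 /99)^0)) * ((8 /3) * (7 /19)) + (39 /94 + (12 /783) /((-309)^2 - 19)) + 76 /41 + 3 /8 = -2008664018416211 /3648936815064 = -550.48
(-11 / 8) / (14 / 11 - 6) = 121 / 416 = 0.29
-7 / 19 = -0.37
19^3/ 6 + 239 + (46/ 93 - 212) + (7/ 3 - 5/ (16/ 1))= 1744951/ 1488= 1172.68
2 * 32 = 64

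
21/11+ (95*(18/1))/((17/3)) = 56787/187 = 303.67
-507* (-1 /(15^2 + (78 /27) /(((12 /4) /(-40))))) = 2.72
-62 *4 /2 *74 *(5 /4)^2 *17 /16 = -487475 /32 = -15233.59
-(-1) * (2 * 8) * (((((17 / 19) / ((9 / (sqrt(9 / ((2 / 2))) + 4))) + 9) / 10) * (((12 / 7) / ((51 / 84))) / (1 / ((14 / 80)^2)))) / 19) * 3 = 162484 / 767125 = 0.21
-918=-918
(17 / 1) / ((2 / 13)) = 221 / 2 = 110.50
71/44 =1.61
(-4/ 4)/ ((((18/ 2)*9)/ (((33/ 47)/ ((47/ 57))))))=-209/ 19881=-0.01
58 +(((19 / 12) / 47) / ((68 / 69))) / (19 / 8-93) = 67195463 / 1158550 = 58.00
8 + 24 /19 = 176 /19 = 9.26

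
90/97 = 0.93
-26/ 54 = -13/ 27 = -0.48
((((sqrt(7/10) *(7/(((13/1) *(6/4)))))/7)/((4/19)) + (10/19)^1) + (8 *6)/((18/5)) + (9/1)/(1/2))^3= 32963.31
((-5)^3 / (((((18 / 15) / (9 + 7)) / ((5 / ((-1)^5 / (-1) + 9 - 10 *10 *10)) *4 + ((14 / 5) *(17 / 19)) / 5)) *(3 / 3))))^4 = 418288466401395097600000000 / 1014005244215601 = 412511147045.37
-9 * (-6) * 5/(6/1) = 45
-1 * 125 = -125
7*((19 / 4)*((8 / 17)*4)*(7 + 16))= 24472 / 17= 1439.53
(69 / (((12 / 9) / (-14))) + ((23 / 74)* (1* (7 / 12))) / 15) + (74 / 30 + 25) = -9284323 / 13320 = -697.02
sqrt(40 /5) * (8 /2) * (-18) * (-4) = 576 * sqrt(2) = 814.59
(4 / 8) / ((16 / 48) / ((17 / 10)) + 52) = 51 / 5324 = 0.01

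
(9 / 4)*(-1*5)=-45 / 4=-11.25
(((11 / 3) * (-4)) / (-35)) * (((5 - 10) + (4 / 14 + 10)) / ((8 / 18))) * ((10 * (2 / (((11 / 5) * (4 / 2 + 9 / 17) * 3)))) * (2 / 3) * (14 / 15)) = 10064 / 2709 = 3.72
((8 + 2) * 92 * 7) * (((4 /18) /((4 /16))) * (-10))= -515200 /9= -57244.44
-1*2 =-2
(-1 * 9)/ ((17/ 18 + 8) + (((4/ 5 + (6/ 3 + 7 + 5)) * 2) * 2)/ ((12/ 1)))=-810/ 1249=-0.65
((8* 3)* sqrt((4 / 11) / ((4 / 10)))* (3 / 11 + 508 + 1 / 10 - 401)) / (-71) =-141732* sqrt(110) / 42955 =-34.61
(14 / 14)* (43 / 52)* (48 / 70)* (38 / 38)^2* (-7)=-258 / 65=-3.97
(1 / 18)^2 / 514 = 1 / 166536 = 0.00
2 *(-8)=-16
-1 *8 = -8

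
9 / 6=3 / 2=1.50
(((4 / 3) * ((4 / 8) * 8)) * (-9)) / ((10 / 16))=-76.80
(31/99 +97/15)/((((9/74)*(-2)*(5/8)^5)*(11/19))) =-77308493824/153140625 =-504.82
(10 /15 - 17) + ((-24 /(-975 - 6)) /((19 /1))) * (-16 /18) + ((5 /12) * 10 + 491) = 53549719 /111834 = 478.83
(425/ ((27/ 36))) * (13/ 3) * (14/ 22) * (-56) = -8663200/ 99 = -87507.07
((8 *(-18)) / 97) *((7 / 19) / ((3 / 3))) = -1008 / 1843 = -0.55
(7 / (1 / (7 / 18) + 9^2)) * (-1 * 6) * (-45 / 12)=49 / 26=1.88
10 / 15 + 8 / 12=4 / 3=1.33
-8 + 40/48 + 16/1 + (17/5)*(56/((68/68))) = 5977/30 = 199.23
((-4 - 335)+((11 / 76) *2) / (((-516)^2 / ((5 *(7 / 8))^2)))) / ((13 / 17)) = -3731741624621 / 8417949696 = -443.31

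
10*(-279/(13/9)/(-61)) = 25110/793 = 31.66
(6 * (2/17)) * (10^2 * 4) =4800/17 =282.35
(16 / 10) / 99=8 / 495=0.02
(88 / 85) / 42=44 / 1785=0.02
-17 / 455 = -0.04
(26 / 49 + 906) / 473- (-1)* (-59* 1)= -1323023 / 23177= -57.08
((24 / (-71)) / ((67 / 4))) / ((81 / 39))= -416 / 42813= -0.01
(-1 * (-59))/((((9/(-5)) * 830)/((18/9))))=-59/747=-0.08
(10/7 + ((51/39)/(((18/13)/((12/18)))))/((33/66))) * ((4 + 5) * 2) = 1016/21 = 48.38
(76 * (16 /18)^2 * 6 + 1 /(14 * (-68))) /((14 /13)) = 120393377 /359856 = 334.56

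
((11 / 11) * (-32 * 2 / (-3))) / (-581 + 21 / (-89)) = -2848 / 77595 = -0.04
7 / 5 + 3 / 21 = 54 / 35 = 1.54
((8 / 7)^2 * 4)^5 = 1099511627776 / 282475249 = 3892.42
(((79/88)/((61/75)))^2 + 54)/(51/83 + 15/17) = 748365484377/20286058496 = 36.89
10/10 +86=87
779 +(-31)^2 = 1740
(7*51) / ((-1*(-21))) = 17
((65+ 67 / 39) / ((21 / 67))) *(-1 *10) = -1743340 / 819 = -2128.62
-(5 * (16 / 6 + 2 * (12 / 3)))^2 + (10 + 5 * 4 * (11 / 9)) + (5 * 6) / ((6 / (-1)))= -2815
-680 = -680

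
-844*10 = -8440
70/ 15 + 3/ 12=59/ 12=4.92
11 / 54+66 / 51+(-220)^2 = 44432575 / 918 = 48401.50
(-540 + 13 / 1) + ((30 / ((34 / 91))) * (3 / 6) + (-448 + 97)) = -28487 / 34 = -837.85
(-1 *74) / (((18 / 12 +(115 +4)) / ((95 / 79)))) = -0.74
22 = 22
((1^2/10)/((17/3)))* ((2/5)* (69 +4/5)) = 1047/2125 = 0.49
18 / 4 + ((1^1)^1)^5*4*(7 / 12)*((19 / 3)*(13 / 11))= 4349 / 198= 21.96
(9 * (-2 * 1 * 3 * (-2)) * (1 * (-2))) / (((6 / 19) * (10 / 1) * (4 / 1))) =-171 / 10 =-17.10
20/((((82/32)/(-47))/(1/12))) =-3760/123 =-30.57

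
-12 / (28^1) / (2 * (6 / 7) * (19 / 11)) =-11 / 76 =-0.14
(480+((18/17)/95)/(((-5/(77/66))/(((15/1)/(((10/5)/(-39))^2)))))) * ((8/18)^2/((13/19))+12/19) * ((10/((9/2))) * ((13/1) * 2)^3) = 16719957.09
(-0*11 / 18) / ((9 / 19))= 0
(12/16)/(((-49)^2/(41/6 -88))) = -487/19208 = -0.03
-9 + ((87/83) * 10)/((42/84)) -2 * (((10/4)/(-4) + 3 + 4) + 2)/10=34159/3320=10.29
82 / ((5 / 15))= 246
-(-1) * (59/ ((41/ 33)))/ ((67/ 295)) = 574365/ 2747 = 209.09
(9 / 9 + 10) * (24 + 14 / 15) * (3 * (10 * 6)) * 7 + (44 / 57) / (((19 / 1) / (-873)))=124740132 / 361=345540.53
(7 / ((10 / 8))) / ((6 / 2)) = 1.87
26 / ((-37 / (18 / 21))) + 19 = 18.40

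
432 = 432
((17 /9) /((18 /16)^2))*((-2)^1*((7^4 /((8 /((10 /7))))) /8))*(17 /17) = -116620 /729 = -159.97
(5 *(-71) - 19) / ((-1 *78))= 187 / 39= 4.79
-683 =-683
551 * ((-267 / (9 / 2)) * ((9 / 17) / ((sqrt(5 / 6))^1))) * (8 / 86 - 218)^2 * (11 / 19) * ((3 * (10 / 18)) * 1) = -4985283575800 * sqrt(30) / 31433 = -868689679.64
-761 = -761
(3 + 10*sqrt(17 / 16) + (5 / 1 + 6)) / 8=5*sqrt(17) / 16 + 7 / 4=3.04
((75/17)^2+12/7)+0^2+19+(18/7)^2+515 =7955511/14161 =561.79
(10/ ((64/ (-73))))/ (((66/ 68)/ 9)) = -18615/ 176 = -105.77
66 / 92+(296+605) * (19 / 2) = 196885 / 23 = 8560.22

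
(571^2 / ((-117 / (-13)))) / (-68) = -326041 / 612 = -532.75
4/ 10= 0.40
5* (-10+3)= -35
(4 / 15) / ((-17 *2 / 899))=-7.05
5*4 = 20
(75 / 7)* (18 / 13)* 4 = 5400 / 91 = 59.34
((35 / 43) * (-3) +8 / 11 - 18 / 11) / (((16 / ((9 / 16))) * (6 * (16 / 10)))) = -23775 / 1937408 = -0.01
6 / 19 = 0.32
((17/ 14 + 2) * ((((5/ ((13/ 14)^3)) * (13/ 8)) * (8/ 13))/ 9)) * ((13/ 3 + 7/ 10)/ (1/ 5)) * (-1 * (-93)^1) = 11468450/ 2197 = 5220.05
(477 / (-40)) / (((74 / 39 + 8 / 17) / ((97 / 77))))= -30676347 / 4835600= -6.34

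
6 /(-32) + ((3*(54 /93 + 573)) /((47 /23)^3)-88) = 5843066653 /51496208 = 113.47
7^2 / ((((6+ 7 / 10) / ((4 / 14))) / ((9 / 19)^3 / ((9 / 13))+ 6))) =5908980 / 459553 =12.86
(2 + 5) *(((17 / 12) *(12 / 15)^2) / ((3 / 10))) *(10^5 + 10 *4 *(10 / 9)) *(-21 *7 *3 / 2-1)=-37973109440 / 81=-468803820.25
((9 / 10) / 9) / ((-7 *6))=-1 / 420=-0.00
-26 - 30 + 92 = 36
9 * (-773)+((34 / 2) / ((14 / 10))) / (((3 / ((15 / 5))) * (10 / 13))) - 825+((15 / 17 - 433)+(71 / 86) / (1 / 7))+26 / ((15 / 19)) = -8159.62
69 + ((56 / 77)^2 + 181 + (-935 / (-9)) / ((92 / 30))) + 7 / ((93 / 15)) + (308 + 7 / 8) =1230756337 / 2070552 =594.41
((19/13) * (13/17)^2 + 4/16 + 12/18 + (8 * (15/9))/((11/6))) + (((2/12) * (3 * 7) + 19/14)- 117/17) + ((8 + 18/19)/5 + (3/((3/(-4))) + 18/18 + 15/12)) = 17905865/2536842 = 7.06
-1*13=-13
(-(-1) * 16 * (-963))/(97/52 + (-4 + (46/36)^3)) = 1168172928/3667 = 318563.66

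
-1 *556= -556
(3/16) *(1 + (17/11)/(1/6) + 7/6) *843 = 636465/352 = 1808.14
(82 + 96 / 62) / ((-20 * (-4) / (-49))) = -12691 / 248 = -51.17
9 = 9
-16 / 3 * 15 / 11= -80 / 11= -7.27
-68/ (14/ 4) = -136/ 7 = -19.43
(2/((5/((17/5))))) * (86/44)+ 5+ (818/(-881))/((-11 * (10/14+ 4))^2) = 22224666844/2902212225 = 7.66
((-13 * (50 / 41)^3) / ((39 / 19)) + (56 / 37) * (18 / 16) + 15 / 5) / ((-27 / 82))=103796476 / 5037957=20.60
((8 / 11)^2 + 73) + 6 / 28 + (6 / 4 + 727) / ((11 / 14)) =1695567 / 1694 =1000.93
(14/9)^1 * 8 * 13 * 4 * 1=5824/9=647.11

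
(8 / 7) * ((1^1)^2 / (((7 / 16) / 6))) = 768 / 49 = 15.67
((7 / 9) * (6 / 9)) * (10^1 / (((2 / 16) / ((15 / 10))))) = 560 / 9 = 62.22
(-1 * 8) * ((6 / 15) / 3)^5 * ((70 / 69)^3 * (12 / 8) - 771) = 21569360128 / 83153840625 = 0.26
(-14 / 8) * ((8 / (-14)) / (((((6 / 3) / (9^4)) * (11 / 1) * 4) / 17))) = 111537 / 88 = 1267.47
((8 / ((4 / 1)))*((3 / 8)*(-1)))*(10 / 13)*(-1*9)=135 / 26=5.19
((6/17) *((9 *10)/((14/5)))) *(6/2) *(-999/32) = -2022975/1904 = -1062.49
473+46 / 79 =37413 / 79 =473.58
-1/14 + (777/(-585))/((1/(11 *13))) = -39901/210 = -190.00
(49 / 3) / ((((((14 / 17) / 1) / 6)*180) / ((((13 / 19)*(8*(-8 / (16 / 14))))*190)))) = -43316 / 9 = -4812.89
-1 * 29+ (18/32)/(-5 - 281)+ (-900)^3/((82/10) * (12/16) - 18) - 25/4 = 22239347256273/361504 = 61518952.09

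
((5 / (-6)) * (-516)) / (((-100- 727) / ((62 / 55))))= -5332 / 9097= -0.59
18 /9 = 2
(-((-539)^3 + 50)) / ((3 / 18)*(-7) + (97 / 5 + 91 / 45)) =14093169210 / 1823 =7730756.56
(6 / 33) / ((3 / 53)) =106 / 33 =3.21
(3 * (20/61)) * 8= 480/61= 7.87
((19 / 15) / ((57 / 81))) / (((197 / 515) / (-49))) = -45423 / 197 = -230.57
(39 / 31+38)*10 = 12170 / 31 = 392.58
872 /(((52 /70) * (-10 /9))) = -13734 /13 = -1056.46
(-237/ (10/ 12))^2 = 2022084/ 25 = 80883.36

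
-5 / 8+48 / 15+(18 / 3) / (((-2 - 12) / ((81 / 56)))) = 479 / 245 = 1.96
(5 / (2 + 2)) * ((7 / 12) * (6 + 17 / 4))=1435 / 192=7.47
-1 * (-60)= 60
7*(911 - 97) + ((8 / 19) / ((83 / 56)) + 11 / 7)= 62920705 / 11039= 5699.86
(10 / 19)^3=1000 / 6859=0.15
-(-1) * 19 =19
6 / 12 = 1 / 2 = 0.50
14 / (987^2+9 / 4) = 56 / 3896685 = 0.00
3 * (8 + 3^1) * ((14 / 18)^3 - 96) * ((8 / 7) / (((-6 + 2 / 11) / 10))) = 42132805 / 6804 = 6192.36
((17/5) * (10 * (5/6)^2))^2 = 180625/324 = 557.48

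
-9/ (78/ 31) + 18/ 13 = -57/ 26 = -2.19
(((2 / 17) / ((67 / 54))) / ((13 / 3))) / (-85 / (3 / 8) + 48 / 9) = -0.00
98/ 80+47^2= 88409/ 40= 2210.22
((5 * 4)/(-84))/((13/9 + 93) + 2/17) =-255/101276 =-0.00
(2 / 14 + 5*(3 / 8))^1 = 113 / 56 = 2.02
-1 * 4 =-4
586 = 586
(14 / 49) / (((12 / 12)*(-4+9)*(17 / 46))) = 92 / 595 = 0.15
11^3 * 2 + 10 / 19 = 50588 / 19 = 2662.53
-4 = -4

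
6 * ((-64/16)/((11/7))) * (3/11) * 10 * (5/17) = -25200/2057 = -12.25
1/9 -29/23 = -238/207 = -1.15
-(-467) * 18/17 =8406/17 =494.47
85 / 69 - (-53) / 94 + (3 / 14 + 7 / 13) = 752084 / 295113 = 2.55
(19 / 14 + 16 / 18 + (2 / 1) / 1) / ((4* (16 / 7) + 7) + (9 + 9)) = 535 / 4302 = 0.12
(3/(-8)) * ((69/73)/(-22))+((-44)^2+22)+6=25233679/12848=1964.02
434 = 434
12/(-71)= -12/71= -0.17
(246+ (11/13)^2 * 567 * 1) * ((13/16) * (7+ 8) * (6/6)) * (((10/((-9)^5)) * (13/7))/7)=-0.36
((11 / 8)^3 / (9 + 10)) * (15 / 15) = 1331 / 9728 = 0.14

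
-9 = -9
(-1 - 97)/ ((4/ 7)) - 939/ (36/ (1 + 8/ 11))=-28585/ 132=-216.55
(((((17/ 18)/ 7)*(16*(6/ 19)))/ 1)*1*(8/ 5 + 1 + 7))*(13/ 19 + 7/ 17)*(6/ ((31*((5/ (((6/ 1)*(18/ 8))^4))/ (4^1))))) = 72241963776/ 1958425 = 36887.79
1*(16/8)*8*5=80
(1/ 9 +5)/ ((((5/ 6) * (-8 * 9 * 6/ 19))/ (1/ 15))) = -437/ 24300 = -0.02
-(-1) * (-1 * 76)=-76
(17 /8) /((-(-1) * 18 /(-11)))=-1.30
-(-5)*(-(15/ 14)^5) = -3796875/ 537824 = -7.06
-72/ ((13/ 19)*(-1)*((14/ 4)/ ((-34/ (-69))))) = 31008/ 2093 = 14.82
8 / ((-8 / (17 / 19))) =-17 / 19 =-0.89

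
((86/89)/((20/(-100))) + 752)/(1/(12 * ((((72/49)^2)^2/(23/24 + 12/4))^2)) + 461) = 331949703096057552961536/204838332492176893788953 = 1.62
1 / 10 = 0.10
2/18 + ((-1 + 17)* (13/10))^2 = 97369/225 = 432.75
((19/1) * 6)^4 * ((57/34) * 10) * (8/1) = 385082916480/17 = 22651936263.53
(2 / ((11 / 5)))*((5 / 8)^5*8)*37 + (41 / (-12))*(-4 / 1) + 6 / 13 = 34959803 / 878592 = 39.79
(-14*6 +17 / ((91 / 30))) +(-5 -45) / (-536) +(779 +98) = 19478639 / 24388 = 798.70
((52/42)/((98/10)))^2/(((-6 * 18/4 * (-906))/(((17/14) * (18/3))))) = 143650/30218263299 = 0.00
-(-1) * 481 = 481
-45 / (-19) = 45 / 19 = 2.37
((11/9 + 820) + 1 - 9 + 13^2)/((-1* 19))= -8840/171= -51.70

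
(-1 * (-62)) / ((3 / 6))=124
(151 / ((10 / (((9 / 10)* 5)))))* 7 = 9513 / 20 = 475.65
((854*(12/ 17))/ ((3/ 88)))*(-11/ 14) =-236192/ 17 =-13893.65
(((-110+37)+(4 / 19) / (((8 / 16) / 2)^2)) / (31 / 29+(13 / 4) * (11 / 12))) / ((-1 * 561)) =12528 / 408595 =0.03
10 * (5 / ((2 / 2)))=50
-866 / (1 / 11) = -9526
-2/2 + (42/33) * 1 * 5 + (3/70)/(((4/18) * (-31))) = 255763/47740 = 5.36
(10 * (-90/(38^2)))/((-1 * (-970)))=-45/70034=-0.00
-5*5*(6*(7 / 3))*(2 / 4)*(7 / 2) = -1225 / 2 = -612.50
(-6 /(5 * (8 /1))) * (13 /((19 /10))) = -39 /38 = -1.03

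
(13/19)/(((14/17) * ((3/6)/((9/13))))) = 153/133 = 1.15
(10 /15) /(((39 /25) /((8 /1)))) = 400 /117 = 3.42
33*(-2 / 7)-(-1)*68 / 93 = -5662 / 651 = -8.70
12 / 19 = 0.63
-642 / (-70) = 9.17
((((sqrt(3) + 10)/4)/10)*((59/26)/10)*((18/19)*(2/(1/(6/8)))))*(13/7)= 1593*sqrt(3)/106400 + 1593/10640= 0.18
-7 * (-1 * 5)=35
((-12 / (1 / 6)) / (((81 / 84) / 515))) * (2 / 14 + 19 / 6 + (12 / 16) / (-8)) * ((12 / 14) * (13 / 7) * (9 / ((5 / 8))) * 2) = -277783584 / 49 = -5669052.73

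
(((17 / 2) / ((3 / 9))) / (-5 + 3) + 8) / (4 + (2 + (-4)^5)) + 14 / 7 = 8163 / 4072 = 2.00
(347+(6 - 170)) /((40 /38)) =3477 /20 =173.85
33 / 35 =0.94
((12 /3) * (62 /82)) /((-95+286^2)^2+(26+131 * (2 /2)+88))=62 /136838599743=0.00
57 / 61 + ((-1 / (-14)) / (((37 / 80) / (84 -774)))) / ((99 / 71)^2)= -2780778479 / 51615333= -53.88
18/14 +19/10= 223/70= 3.19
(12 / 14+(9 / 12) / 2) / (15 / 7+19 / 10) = 345 / 1132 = 0.30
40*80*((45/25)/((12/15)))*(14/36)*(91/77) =36400/11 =3309.09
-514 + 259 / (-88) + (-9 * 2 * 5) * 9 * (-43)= 3019549 / 88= 34313.06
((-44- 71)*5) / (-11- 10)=575 / 21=27.38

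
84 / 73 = 1.15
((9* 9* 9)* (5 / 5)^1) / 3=243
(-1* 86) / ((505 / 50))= -8.51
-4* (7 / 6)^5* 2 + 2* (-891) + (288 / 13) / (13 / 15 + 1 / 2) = -1783.08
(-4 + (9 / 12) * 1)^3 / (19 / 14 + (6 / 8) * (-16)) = 3.23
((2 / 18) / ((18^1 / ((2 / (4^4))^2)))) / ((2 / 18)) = 1 / 294912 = 0.00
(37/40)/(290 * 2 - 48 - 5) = 37/21080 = 0.00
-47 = -47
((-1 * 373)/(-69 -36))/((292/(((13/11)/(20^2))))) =4849/134904000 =0.00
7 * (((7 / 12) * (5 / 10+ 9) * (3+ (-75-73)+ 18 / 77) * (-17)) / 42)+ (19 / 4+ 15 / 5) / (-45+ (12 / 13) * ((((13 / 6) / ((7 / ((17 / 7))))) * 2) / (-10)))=39814711759 / 17517456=2272.86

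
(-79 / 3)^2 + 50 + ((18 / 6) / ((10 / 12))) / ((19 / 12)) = 637589 / 855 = 745.72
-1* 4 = -4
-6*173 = -1038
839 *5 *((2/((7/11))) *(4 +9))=1199770/7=171395.71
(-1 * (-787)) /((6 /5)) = 3935 /6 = 655.83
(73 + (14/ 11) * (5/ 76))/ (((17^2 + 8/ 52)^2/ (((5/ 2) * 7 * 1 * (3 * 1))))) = 8604635/ 187503932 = 0.05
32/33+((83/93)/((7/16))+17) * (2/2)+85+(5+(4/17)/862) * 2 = 2011476204/17489549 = 115.01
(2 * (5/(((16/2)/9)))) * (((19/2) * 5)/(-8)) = -66.80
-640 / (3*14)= -320 / 21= -15.24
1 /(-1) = -1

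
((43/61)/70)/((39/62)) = 1333/83265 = 0.02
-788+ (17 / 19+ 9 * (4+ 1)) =-742.11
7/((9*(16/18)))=7/8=0.88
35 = 35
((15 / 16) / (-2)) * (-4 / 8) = 0.23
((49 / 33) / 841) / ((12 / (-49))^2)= 117649 / 3996432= 0.03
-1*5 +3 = -2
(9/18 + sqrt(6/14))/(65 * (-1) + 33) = -sqrt(21)/224 - 1/64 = -0.04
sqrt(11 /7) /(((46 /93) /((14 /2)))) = 93 *sqrt(77) /46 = 17.74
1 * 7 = 7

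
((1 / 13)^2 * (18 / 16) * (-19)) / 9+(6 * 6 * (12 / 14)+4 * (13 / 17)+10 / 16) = 2777483 / 80444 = 34.53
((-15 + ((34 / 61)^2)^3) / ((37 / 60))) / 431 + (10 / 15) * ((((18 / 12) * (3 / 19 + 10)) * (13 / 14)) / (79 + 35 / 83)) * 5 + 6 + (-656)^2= 619970629825000297424261673 / 1440644546649311108224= 430342.54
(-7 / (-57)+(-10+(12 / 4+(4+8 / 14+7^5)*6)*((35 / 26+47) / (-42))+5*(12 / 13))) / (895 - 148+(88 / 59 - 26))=-160.72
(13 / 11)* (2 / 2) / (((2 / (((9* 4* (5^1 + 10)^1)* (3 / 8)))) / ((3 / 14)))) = 15795 / 616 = 25.64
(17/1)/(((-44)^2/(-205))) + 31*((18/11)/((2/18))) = 880387/1936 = 454.75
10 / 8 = 5 / 4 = 1.25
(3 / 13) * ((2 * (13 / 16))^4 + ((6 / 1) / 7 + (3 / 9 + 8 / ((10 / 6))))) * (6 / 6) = 2.99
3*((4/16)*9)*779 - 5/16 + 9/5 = 420779/80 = 5259.74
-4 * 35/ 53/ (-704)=35/ 9328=0.00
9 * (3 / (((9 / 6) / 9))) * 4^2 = 2592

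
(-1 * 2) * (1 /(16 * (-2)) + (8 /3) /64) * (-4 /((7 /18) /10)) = 15 /7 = 2.14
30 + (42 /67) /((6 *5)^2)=301507 /10050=30.00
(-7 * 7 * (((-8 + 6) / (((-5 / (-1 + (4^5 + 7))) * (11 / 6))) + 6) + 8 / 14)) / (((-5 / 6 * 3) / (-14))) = -698152 / 11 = -63468.36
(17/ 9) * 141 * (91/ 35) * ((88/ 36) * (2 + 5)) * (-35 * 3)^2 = 391901510/ 3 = 130633836.67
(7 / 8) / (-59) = -0.01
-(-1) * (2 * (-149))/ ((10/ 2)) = -298/ 5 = -59.60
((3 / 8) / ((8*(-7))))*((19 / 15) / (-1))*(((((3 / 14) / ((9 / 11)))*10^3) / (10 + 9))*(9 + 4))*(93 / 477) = 110825 / 373968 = 0.30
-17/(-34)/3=1/6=0.17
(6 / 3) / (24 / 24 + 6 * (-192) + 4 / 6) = -6 / 3451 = -0.00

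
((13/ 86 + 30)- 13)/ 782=1475/ 67252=0.02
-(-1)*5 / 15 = 1 / 3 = 0.33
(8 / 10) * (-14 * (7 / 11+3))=-448 / 11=-40.73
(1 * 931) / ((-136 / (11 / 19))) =-539 / 136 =-3.96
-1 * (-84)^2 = -7056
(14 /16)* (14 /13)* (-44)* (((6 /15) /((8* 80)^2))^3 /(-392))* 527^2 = 3055019 /111669149696000000000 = 0.00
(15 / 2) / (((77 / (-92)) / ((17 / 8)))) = -5865 / 308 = -19.04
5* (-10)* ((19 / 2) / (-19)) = 25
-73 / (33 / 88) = -584 / 3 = -194.67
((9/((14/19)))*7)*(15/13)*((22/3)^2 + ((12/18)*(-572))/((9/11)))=-528770/13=-40674.62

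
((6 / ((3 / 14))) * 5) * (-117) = -16380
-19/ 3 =-6.33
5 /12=0.42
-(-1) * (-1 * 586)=-586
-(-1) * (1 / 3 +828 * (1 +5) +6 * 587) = 25471 / 3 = 8490.33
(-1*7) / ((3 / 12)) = -28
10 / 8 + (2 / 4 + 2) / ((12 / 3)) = 15 / 8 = 1.88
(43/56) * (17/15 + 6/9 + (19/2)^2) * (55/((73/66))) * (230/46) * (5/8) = 102629175/9344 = 10983.43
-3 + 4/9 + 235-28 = 1840/9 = 204.44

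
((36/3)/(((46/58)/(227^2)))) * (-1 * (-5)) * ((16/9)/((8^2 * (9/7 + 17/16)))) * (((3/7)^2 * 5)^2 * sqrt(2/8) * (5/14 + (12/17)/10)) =2053672836300/246902033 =8317.76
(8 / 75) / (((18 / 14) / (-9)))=-56 / 75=-0.75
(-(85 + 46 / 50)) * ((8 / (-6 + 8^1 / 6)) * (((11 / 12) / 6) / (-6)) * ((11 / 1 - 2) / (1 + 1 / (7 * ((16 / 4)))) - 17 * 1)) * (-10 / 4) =-474529 / 6090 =-77.92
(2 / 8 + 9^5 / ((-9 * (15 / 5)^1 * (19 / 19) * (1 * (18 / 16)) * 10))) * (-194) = 376651 / 10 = 37665.10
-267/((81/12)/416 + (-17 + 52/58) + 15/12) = 12884352/715985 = 18.00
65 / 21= 3.10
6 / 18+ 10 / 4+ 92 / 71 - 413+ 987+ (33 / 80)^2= 788337557 / 1363200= 578.30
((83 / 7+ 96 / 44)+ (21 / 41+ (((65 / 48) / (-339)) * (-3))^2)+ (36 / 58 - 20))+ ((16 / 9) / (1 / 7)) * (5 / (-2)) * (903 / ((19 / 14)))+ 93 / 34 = -18010927326635554013 / 869990406937344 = -20702.44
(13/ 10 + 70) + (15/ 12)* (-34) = 144/ 5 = 28.80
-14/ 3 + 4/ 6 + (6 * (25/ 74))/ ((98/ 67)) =-9479/ 3626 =-2.61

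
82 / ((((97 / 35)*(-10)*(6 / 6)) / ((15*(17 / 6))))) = -24395 / 194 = -125.75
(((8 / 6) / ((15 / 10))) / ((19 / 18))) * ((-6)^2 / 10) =288 / 95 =3.03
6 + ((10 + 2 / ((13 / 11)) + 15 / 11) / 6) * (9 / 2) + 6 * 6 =29625 / 572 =51.79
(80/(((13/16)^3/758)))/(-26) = -124190720/28561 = -4348.26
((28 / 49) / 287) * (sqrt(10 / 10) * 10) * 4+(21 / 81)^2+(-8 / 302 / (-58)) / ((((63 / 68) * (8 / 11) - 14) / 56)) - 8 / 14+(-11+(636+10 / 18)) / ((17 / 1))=352919230365397 / 9703341992547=36.37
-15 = -15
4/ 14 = 2/ 7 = 0.29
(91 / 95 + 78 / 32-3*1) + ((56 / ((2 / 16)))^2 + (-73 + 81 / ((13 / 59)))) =3971740453 / 19760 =200999.01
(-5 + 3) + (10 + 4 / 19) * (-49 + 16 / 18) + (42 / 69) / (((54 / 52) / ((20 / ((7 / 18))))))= -1821352 / 3933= -463.09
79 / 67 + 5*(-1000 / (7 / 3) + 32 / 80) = -1003509 / 469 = -2139.68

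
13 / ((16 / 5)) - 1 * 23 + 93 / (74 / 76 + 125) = -1393917 / 76592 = -18.20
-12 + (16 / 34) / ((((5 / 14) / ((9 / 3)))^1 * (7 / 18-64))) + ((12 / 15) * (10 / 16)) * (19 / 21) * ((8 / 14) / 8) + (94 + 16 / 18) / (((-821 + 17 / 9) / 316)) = -5129664163507 / 105469545300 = -48.64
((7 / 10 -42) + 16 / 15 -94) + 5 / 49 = -197173 / 1470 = -134.13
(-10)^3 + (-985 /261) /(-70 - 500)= -999.99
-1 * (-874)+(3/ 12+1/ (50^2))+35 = 1136563/ 1250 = 909.25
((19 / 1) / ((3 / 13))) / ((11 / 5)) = 1235 / 33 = 37.42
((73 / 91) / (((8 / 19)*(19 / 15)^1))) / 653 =1095 / 475384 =0.00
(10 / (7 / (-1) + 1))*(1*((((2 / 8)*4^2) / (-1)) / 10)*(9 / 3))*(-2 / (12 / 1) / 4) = -1 / 12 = -0.08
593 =593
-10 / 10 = -1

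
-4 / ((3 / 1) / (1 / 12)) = -1 / 9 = -0.11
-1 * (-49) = 49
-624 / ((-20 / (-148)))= -23088 / 5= -4617.60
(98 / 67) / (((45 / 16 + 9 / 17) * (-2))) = -13328 / 60903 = -0.22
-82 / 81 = -1.01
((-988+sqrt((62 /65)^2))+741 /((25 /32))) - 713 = -244259 /325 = -751.57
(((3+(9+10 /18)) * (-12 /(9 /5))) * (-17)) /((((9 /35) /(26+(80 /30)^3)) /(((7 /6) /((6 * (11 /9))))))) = 2856815150 /72171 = 39583.98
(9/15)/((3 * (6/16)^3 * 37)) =512/4995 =0.10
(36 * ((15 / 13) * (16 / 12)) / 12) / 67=60 / 871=0.07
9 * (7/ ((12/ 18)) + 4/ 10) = 981/ 10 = 98.10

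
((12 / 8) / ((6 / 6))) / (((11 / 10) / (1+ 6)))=105 / 11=9.55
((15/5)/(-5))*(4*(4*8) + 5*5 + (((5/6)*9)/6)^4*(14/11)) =-93.66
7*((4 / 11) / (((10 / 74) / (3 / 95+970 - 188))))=76967548 / 5225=14730.63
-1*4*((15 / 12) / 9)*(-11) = 55 / 9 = 6.11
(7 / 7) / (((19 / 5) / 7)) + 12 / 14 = 359 / 133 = 2.70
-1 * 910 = -910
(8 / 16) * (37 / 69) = 0.27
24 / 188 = 6 / 47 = 0.13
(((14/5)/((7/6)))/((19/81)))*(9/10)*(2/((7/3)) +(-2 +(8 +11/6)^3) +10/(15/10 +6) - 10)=115248501/13300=8665.30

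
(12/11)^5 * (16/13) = 3981312/2093663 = 1.90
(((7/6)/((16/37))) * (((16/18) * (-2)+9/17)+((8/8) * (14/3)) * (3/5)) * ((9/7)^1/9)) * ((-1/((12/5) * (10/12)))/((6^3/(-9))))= 43919/3525120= 0.01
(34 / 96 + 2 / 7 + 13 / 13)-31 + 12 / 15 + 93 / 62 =-45461 / 1680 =-27.06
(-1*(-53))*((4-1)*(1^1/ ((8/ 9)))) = 1431/ 8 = 178.88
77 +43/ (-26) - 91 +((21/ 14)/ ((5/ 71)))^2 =569447/ 1300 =438.04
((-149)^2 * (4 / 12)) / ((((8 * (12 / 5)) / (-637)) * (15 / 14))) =-98994259 / 432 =-229153.38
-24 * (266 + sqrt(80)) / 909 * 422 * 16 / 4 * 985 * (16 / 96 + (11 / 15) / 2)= -5661092864 / 909 - 85129216 * sqrt(5) / 909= -6437236.06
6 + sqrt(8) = 2 * sqrt(2) + 6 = 8.83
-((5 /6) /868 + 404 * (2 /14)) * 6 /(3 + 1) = -300581 /3472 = -86.57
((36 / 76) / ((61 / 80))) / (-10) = -72 / 1159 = -0.06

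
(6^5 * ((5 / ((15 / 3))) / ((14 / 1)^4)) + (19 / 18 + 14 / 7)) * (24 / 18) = 281606 / 64827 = 4.34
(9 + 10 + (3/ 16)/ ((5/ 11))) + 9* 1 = 2273/ 80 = 28.41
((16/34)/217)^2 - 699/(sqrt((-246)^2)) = -3170826745/1115915122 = -2.84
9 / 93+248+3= 7784 / 31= 251.10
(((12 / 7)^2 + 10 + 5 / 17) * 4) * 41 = 1807772 / 833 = 2170.19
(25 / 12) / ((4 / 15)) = 125 / 16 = 7.81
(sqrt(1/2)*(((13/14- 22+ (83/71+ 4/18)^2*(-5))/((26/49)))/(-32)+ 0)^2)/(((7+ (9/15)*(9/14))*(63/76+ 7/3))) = 143828382628460282375*sqrt(2)/2048597310860379721728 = 0.10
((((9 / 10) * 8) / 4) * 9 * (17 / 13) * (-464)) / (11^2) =-638928 / 7865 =-81.24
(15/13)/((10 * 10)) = 0.01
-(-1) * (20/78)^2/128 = 0.00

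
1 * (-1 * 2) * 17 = -34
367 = 367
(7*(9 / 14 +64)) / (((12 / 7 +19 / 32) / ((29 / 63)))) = 419920 / 4653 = 90.25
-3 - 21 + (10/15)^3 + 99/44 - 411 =-46705/108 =-432.45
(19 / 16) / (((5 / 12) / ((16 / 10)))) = 4.56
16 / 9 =1.78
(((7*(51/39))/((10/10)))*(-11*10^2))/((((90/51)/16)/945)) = -1121551200/13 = -86273169.23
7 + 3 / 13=94 / 13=7.23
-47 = -47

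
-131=-131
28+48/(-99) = 908/33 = 27.52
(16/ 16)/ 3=1/ 3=0.33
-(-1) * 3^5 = 243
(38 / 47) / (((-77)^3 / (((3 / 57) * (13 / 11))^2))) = -338 / 49329760249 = -0.00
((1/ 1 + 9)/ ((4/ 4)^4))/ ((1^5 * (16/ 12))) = 7.50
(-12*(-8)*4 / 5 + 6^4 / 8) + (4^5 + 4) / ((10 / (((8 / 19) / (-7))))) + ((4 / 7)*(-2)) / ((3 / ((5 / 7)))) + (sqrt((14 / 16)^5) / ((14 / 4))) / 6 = 232.38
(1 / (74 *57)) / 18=1 / 75924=0.00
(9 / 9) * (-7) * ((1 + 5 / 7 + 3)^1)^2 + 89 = -466 / 7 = -66.57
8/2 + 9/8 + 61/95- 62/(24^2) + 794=21878683/27360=799.66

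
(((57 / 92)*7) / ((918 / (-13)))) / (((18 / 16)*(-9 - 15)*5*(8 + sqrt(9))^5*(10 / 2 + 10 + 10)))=1729 / 15301938663000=0.00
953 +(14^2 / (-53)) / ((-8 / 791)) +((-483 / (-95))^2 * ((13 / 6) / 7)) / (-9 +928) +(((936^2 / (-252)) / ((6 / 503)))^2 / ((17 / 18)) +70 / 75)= 98801655255477104207332 / 1098512106825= 89941343970.29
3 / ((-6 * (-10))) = 1 / 20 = 0.05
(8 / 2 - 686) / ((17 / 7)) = -4774 / 17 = -280.82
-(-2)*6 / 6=2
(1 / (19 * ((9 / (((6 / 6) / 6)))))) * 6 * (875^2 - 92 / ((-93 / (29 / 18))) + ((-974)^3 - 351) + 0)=-772756189216 / 143127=-5399094.44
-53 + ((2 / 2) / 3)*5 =-154 / 3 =-51.33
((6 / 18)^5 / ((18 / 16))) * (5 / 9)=40 / 19683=0.00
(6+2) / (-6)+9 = 23 / 3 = 7.67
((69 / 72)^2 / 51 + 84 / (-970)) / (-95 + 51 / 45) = 977227 / 1337352192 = 0.00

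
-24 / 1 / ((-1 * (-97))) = -24 / 97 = -0.25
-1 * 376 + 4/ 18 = -3382/ 9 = -375.78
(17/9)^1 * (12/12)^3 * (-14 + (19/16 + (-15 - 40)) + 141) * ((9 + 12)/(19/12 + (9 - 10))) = 19907/4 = 4976.75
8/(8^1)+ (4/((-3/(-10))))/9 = 67/27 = 2.48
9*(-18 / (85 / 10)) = -324 / 17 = -19.06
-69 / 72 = -23 / 24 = -0.96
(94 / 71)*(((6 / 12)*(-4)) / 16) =-47 / 284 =-0.17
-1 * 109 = -109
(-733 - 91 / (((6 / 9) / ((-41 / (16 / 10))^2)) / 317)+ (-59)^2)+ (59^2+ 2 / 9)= -32724793661 / 1152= -28406938.94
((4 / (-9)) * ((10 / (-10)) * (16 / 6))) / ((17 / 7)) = 224 / 459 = 0.49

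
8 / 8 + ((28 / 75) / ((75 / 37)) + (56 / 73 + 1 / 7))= 6019396 / 2874375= 2.09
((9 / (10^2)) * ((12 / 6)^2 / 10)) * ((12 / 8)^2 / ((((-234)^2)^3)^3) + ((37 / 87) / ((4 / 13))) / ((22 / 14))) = 0.03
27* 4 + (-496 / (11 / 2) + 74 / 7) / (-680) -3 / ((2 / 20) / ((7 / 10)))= 456145 / 5236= 87.12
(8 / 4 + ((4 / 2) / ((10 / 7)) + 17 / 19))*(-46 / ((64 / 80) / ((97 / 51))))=-8924 / 19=-469.68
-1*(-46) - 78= -32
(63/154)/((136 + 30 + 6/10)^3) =1125/12716209814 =0.00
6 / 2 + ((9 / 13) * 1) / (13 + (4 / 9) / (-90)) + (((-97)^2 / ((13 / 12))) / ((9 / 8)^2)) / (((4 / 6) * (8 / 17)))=1036246334 / 47367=21876.97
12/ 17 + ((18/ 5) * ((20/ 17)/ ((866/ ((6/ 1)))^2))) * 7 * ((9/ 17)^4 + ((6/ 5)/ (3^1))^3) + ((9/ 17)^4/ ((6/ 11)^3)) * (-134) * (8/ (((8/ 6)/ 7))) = -181259416589311779/ 66551892268250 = -2723.58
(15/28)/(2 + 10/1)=5/112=0.04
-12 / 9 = -4 / 3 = -1.33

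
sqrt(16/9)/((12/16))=16/9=1.78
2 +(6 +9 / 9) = 9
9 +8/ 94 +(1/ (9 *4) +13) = 37415/ 1692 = 22.11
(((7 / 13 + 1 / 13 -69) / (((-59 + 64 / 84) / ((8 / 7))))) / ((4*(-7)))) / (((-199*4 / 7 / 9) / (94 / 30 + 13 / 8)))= 4568571 / 253112080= 0.02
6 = 6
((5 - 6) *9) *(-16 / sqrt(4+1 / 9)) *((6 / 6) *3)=1296 *sqrt(37) / 37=213.06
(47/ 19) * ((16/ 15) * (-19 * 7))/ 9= -5264/ 135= -38.99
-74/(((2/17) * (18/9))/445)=-279905/2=-139952.50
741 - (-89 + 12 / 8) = 1657 / 2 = 828.50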